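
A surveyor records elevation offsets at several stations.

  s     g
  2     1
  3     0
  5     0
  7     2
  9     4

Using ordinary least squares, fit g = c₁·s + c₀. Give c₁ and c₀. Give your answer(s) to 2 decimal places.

c₁ = 0.48, c₀ = -1.07

Compute the Gram sums: Σs·s = 168, Σs = 26, Σ1 = 5.
Right-hand side: Σs·g = 52, Σg = 7.
Normal equations: [[168, 26]; [26, 5]]·[c₁, c₀]ᵀ = [52, 7]ᵀ.
det = 168·5 − 26² = 164.
c₁ = (52·5 − 26·7)/164 = 39/82; c₀ = (168·7 − 26·52)/164 = -44/41.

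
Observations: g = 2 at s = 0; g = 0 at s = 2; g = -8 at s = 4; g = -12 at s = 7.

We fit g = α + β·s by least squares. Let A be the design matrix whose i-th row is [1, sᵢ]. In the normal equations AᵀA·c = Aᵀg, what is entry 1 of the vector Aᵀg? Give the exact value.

Entry 1 ↔ basis 1, so (Aᵀg)_{1} = Σᵢ gᵢ = (1)·(2) + (1)·(0) + (1)·(-8) + (1)·(-12) = -18.

-18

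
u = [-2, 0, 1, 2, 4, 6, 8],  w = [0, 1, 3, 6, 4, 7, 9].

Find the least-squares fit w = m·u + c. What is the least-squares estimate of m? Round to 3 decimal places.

The normal equations are: 125·m + 19·c = 145;  19·m + 7·c = 30.
(Σu·u = 125, Σu = 19, Σ1 = 7, Σu·w = 145, Σw = 30.)
Determinant 125·7 − 19² = 514.
m = (145·7 − 19·30)/514 = 445/514; c = (125·30 − 19·145)/514 = 995/514.

m = 0.866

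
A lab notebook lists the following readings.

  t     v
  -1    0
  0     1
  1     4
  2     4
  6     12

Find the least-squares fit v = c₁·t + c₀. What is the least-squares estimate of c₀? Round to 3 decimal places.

c₀ = 1.438

The normal system MᵀM·[c₁, c₀]ᵀ = Mᵀv is [[42, 8]; [8, 5]]·[c₁, c₀]ᵀ = [84, 21]ᵀ.
det = 42·5 − 8² = 146.
c₁ = (84·5 − 8·21)/146 = 126/73; c₀ = (42·21 − 8·84)/146 = 105/73.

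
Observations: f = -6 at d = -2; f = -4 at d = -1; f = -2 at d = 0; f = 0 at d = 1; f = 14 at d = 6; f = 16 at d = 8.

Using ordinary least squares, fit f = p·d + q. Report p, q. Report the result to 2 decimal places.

p = 2.34, q = -1.68

The normal equations are: 106·p + 12·q = 228;  12·p + 6·q = 18.
Δ = 106·6 − 12² = 492.
p = (228·6 − 12·18)/492 = 96/41; q = (106·18 − 12·228)/492 = -69/41.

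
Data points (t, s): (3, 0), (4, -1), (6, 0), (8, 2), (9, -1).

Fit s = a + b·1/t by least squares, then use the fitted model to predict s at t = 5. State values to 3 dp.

The normal system XᵀX·[a, b]ᵀ = Xᵀs is [[5, 71/72]; [71/72, 1189/5184]]·[a, b]ᵀ = [0, -1/9]ᵀ.
Eliminating b: (1189/5184)·(row 1) − (71/72)·(row 2) gives (113/648)·a = (1189/5184)·0 − (71/72)·(-1/9) = 71/648, so a = 71/113.
Then b = ((-1/9) − (71/72)·(71/113))/(1189/5184) = -360/113.
At t = 5: ŝ = (71/113)·(1) + (-360/113)·(1/5) = -1/113.

ŝ = -0.009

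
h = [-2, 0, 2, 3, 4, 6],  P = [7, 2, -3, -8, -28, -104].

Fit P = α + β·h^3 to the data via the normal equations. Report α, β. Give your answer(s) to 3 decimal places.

With design matrix A, AᵀA = [[6, 307]; [307, 51609]] and AᵀP = [-134, -24552]ᵀ.
Determinant 6·51609 − 307² = 215405.
α = ((-134)·51609 − 307·(-24552))/215405 = 621858/215405; β = (6·(-24552) − 307·(-134))/215405 = -106174/215405.

α = 2.887, β = -0.493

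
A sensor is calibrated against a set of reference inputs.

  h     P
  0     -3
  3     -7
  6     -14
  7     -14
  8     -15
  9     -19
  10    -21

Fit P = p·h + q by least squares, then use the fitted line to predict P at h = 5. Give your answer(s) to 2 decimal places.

P̂ = -11.26

Setting ∂/∂p … = 0 gives: 339·p + 43·q = -704;  43·p + 7·q = -93.
(Σh·h = 339, Σh = 43, Σ1 = 7, Σh·P = -704, ΣP = -93.)
Determinant 339·7 − 43² = 524.
p = ((-704)·7 − 43·(-93))/524 = -929/524; q = (339·(-93) − 43·(-704))/524 = -1255/524.
At h = 5: P̂ = (-929/524)·(5) + (-1255/524)·(1) = -1475/131.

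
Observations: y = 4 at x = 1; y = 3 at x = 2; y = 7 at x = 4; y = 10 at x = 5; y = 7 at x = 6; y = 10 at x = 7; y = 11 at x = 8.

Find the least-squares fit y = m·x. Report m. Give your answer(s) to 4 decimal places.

m = 1.4769

Forming AᵀA = [[195]] and Aᵀy = [288]ᵀ gives AᵀA·[m]ᵀ = Aᵀy.
Hence m = 288 / 195 ≈ 1.47692.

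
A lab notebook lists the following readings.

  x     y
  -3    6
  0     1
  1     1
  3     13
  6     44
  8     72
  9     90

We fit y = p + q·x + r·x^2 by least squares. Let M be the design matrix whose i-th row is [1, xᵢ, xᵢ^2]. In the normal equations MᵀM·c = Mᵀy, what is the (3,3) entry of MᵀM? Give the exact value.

12116

Row 3 ↔ basis x^2, column 3 ↔ basis x^2, so (MᵀM)_{3,3} = Σᵢ (x^2)·(x^2) = (9)·(9) + (0)·(0) + (1)·(1) + (9)·(9) + (36)·(36) + (64)·(64) + (81)·(81) = 12116.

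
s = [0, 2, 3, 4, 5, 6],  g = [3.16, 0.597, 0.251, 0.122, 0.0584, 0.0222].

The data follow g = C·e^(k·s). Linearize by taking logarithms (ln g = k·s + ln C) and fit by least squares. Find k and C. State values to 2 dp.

k = -0.81, C = 3.09

Taking logs, ln g = k·s + ln C, so regress ln g on s.
Σs = 20.0000, Σ(s)² = 90.0000, Σln g = -9.4994, Σs·ln g = -50.6417.
Equations: 90.0000·k + 20.0000·ln C = -50.6417;  20.0000·k + 6·ln C = -9.4994.
Slope k = (n·Σs·ln g − Σs·Σln g)/(n·Σ(s)² − (Σs)²) = (6·-50.6417 − 20.0000·-9.4994)/140.0000 = -0.81330; ln C = (Σln g − k·Σs)/n = 1.12777, so C = exp(1.12777) = 3.08875.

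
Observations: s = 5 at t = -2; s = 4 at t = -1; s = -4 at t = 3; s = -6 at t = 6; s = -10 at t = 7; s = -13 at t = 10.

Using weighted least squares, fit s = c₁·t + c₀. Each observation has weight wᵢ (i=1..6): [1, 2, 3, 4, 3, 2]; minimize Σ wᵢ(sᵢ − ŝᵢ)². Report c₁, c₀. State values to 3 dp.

From the data, Σwᵢ·t·t = 524, Σwᵢ·t = 70, Σwᵢ·1 = 15.
Right-hand side: Σwᵢ·t·s = -668, Σwᵢ·s = -79.
XᵀWX·[c₁, c₀]ᵀ = XᵀWs becomes [[524, 70]; [70, 15]]·[c₁, c₀]ᵀ = [-668, -79]ᵀ.
Eliminating c₀: 15·(row 1) − 70·(row 2) gives 2960·c₁ = 15·(-668) − 70·(-79) = -4490, so c₁ = -449/296.
Then c₀ = ((-79) − 70·(-449/296))/15 = 1341/740.

c₁ = -1.517, c₀ = 1.812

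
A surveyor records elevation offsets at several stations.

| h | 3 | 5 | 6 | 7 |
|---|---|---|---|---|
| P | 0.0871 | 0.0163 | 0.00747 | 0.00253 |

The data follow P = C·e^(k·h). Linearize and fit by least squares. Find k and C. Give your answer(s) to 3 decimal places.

k = -0.870, C = 1.235

Linearized form: ln P = k·h + ln C. From the 4 transformed points,
Σh = 21.0000, Σ(h)² = 119.0000, Σln P = -17.4337, Σh·ln P = -99.1430.
Equations: 119.0000·k + 21.0000·ln C = -99.1430;  21.0000·k + 4·ln C = -17.4337.
Δ = 119.0000·4 − (21.0000)² = 35.0000; k = (-99.1430·4 − 21.0000·-17.4337)/35.0000 = -0.87041, ln C = (119.0000·-17.4337 − 21.0000·-99.1430)/35.0000 = 0.21125, so C = exp(0.21125) = 1.23522.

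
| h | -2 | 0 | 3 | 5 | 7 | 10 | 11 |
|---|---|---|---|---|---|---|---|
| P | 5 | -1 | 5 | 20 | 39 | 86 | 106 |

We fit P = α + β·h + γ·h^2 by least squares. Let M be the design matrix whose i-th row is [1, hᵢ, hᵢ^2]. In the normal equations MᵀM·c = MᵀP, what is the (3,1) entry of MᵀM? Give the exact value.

308

Row 3 ↔ basis h^2, column 1 ↔ basis 1, so (MᵀM)_{3,1} = Σᵢ h^2 = (4)·(1) + (0)·(1) + (9)·(1) + (25)·(1) + (49)·(1) + (100)·(1) + (121)·(1) = 308.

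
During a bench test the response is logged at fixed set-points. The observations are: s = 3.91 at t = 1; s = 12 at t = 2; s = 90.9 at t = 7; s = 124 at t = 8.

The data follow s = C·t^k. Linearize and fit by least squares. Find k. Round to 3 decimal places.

Let Y = ln s. Fitting Y = k·ln t + ln C by least squares:
Σln t = 4.7185, Σ(ln t)² = 8.5911, Σln s = 13.1785, Σln t·ln s = 20.5215.
Equations: 8.5911·k + 4.7185·ln C = 20.5215;  4.7185·k + 4·ln C = 13.1785.
Solving (det = 12.1002): k = 1.64488, ln C = 1.35428.

k = 1.645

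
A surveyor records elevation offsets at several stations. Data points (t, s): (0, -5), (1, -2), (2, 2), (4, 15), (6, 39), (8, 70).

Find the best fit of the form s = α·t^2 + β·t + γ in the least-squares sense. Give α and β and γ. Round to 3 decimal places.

α = 1.056, β = 0.860, γ = -4.473

Sums needed: Σt^2·t^2 = 5665, Σt^2·t = 801, Σt^2 = 121, Σt·t = 121, Σt = 21, Σ1 = 6.
For Aᵀs: Σt^2·s = 6130, Σt·s = 856, Σs = 119.
Row-reducing yields α = 6763/6404, β = 27529/32020, γ = -35806/8005.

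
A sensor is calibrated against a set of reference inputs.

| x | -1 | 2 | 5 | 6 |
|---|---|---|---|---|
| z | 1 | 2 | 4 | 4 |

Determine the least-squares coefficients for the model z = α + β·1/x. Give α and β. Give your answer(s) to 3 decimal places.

From the data, Σ1 = 4, Σ1/x = -2/15, Σ1/x·1/x = 593/450.
And Σz = 11, Σ1/x·z = 22/15.
AᵀA·[α, β]ᵀ = Aᵀz becomes [[4, -2/15]; [-2/15, 593/450]]·[α, β]ᵀ = [11, 22/15]ᵀ.
Eliminating β: (593/450)·(row 1) − (-2/15)·(row 2) gives (394/75)·α = (593/450)·11 − (-2/15)·(22/15) = 6611/450, so α = 6611/2364.
Then β = ((22/15) − (-2/15)·(6611/2364))/(593/450) = 275/197.

α = 2.797, β = 1.396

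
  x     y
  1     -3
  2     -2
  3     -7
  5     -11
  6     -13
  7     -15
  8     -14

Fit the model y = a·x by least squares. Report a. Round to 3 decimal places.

a = -2.011

The normal system AᵀA·[a]ᵀ = Aᵀy is [[188]]·[a]ᵀ = [-378]ᵀ.
Hence a = -378 / 188 ≈ -2.01064.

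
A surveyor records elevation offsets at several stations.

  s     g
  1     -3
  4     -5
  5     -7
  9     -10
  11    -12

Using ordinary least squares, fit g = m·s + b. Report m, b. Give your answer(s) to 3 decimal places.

m = -0.906, b = -1.963

The normal system XᵀX·[m, b]ᵀ = Xᵀg is [[244, 30]; [30, 5]]·[m, b]ᵀ = [-280, -37]ᵀ.
Eliminating b: 5·(row 1) − 30·(row 2) gives 320·m = 5·(-280) − 30·(-37) = -290, so m = -29/32.
Then b = ((-37) − 30·(-29/32))/5 = -157/80.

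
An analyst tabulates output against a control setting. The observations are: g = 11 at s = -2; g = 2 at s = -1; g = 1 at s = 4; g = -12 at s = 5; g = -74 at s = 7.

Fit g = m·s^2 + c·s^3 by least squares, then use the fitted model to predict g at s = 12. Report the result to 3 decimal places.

ĝ = -581.755

Forming AᵀA = [[3299, 20923]; [20923, 137435]] and Aᵀg = [-3864, -26908]ᵀ gives AᵀA·[m, c]ᵀ = Aᵀg.
Eliminating c: 137435·(row 1) − 20923·(row 2) gives 15626136·m = 137435·(-3864) − 20923·(-26908) = 31947244, so m = 7986811/3906534.
Then c = ((-26908) − 20923·(7986811/3906534))/137435 = -1980755/3906534.
At s = 12: ĝ = (7986811/3906534)·(144) + (-1980755/3906534)·(1728) = -378773976/651089.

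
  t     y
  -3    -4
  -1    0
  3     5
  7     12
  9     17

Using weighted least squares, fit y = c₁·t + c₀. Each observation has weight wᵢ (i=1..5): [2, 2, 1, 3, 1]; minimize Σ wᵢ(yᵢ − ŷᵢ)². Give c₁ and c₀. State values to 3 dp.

c₁ = 1.627, c₀ = 1.037

Normal-equation sums: Σwᵢ·t·t = 257, Σwᵢ·t = 25, Σwᵢ·1 = 9.
For MᵀWy: Σwᵢ·t·y = 444, Σwᵢ·y = 50.
Normal equations: [[257, 25]; [25, 9]]·[c₁, c₀]ᵀ = [444, 50]ᵀ.
Determinant 257·9 − 25² = 1688.
c₁ = (444·9 − 25·50)/1688 = 1373/844; c₀ = (257·50 − 25·444)/1688 = 875/844.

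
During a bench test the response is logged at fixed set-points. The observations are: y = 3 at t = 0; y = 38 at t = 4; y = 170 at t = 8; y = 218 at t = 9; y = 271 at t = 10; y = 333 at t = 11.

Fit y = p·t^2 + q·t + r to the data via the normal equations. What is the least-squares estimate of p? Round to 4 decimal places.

p = 3.0320

Forming MᵀM = [[35554, 3636, 382]; [3636, 382, 42]; [382, 42, 6]] and Mᵀy = [96539, 9847, 1033]ᵀ gives MᵀM·[p, q, r]ᵀ = Mᵀy.
Solving the 3×3 system (Gaussian elimination) gives p = 143464/47317, q = -161717/47317, r = 289109/94634.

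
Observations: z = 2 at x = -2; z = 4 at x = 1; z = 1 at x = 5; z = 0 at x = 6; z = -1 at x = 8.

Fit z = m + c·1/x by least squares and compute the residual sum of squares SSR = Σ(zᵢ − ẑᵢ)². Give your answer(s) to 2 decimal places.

SSR = 11.67

Forming MᵀM = [[5, 119/120]; [119/120, 19201/14400]] and Mᵀz = [6, 123/40]ᵀ gives MᵀM·[m, c]ᵀ = Mᵀz.
det = 5·(19201/14400) − (119/120)² = 20461/3600.
m = (6·(19201/14400) − (119/120)·(123/40))/(20461/3600) = 10185/11692; c = (5·(123/40) − (119/120)·6)/(20461/3600) = 33930/20461.
Residuals: 160253/81844, 3253/2212, -16595/81844, -93915/81844, -42526/20461; SSR = 955459/81844.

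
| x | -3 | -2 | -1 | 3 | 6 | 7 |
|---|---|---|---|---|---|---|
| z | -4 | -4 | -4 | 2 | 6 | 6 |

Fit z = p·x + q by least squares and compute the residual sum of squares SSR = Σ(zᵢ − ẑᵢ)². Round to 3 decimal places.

From the data, Σx·x = 108, Σx = 10, Σ1 = 6.
For Mᵀz: Σx·z = 108, Σz = 2.
MᵀM·[p, q]ᵀ = Mᵀz becomes [[108, 10]; [10, 6]]·[p, q]ᵀ = [108, 2]ᵀ.
Determinant 108·6 − 10² = 548.
p = (108·6 − 10·2)/548 = 157/137; q = (108·2 − 10·108)/548 = -216/137.
Residuals: 139/137, -18/137, -175/137, 19/137, 96/137, -61/137; SSR = 464/137.

SSR = 3.387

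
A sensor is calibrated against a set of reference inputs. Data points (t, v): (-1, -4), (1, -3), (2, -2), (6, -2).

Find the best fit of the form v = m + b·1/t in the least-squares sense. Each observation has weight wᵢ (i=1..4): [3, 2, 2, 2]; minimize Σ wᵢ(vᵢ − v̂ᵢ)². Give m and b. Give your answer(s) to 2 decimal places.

The normal equations are: 9·m + (1/3)·b = -26;  (1/3)·m + (50/9)·b = 10/3.
(Σwᵢ·1 = 9, Σwᵢ·1/t = 1/3, Σwᵢ·1/t·1/t = 50/9, Σwᵢ·v = -26, Σwᵢ·1/t·v = 10/3.)
det = 9·(50/9) − (1/3)² = 449/9.
m = ((-26)·(50/9) − (1/3)·(10/3))/(449/9) = -1310/449; b = (9·(10/3) − (1/3)·(-26))/(449/9) = 348/449.

m = -2.92, b = 0.78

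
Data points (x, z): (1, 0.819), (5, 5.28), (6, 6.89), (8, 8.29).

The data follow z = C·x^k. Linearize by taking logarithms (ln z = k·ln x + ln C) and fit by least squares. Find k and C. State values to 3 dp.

Linearized form: ln z = k·ln x + ln C. From the 4 transformed points,
Sums: Σln x = 5.4806, Σ(ln x)² = 10.1248, Σln z = 5.5094, Σln x·ln z = 10.5343.
Normal system: [[10.1248, 5.4806]; [5.4806, 4]]·[k, ln C]ᵀ = [10.5343, 5.5094]ᵀ.
Δ = 10.1248·4 − (5.4806)² = 10.4617; k = (10.5343·4 − 5.4806·5.5094)/10.4617 = 1.14154, ln C = (10.1248·5.5094 − 5.4806·10.5343)/10.4617 = -0.18675, so C = exp(-0.18675) = 0.82965.

k = 1.142, C = 0.830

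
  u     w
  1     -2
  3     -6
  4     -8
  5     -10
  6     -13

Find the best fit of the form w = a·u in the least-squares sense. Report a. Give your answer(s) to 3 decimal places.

The normal equations are: 87·a = -180.
a = (-180)/87 = -2.06897.

a = -2.069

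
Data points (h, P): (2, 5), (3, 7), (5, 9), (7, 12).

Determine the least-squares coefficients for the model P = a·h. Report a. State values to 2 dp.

a = 1.84

MᵀM·[a]ᵀ = MᵀP reads: 87·a = 160.
Hence a = 160 / 87 ≈ 1.83908.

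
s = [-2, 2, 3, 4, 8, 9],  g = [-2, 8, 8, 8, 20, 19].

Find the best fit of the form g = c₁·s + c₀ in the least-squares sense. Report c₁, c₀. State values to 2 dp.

Normal-equation sums: Σs·s = 178, Σs = 24, Σ1 = 6.
Right-hand side: Σs·g = 407, Σg = 61.
Normal equations: [[178, 24]; [24, 6]]·[c₁, c₀]ᵀ = [407, 61]ᵀ.
det = 178·6 − 24² = 492.
c₁ = (407·6 − 24·61)/492 = 163/82; c₀ = (178·61 − 24·407)/492 = 545/246.

c₁ = 1.99, c₀ = 2.22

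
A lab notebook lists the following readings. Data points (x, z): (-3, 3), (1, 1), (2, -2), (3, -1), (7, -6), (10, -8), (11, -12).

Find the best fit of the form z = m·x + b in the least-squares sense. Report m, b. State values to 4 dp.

Setting ∂/∂m … = 0 gives: 293·m + 31·b = -269;  31·m + 7·b = -25.
(Σx·x = 293, Σx = 31, Σ1 = 7, Σx·z = -269, Σz = -25.)
Δ = 293·7 − 31² = 1090.
m = ((-269)·7 − 31·(-25))/1090 = -554/545; b = (293·(-25) − 31·(-269))/1090 = 507/545.

m = -1.0165, b = 0.9303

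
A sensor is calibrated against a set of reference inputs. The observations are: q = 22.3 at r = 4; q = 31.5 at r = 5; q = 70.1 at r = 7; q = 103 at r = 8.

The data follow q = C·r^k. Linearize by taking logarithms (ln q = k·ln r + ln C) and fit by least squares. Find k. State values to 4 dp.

k = 2.2219

Linearized form: ln q = k·ln r + ln C. From the 4 transformed points,
Sums: Σln r = 7.0211, Σ(ln r)² = 12.6227, Σln q = 15.4392, Σln r·ln q = 27.7640.
Normal system: [[12.6227, 7.0211]; [7.0211, 4]]·[k, ln C]ᵀ = [27.7640, 15.4392]ᵀ.
Slope k = (n·Σln r·ln q − Σln r·Σln q)/(n·Σ(ln r)² − (Σln r)²) = (4·27.7640 − 7.0211·15.4392)/1.1954 = 2.22193; ln C = (Σln q − k·Σln r)/n = -0.04027.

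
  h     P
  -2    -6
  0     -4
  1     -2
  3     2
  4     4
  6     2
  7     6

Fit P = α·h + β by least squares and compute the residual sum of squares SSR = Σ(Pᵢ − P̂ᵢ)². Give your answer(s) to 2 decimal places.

Sums needed: Σh·h = 115, Σh = 19, Σ1 = 7.
And Σh·P = 86, ΣP = 2.
Normal equations: [[115, 19]; [19, 7]]·[α, β]ᵀ = [86, 2]ᵀ.
det = 115·7 − 19² = 444.
α = (86·7 − 19·2)/444 = 47/37; β = (115·2 − 19·86)/444 = -117/37.
Residuals: -11/37, -31/37, -4/37, 50/37, 77/37, -91/37, 10/37; SSR = 484/37.

SSR = 13.08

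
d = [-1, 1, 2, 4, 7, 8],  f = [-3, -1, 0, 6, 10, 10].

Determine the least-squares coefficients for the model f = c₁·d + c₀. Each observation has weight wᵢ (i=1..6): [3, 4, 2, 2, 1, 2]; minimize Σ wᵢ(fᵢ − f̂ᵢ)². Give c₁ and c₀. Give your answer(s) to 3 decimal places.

c₁ = 1.586, c₀ = -2.007

Compute the Gram sums: Σwᵢ·d·d = 224, Σwᵢ·d = 36, Σwᵢ·1 = 14.
Right-hand side: Σwᵢ·d·f = 283, Σwᵢ·f = 29.
AᵀWA·[c₁, c₀]ᵀ = AᵀWf becomes [[224, 36]; [36, 14]]·[c₁, c₀]ᵀ = [283, 29]ᵀ.
Δ = 224·14 − 36² = 1840.
c₁ = (283·14 − 36·29)/1840 = 1459/920; c₀ = (224·29 − 36·283)/1840 = -923/460.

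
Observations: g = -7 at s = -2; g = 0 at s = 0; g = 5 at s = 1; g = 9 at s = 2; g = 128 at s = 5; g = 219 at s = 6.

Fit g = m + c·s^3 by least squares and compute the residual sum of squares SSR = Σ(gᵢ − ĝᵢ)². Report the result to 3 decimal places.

SSR = 9.259

Sums needed: Σ1 = 6, Σs^3 = 342, Σs^3·s^3 = 62410.
Right-hand side: Σg = 354, Σs^3·g = 63437.
Normal equations: [[6, 342]; [342, 62410]]·[m, c]ᵀ = [354, 63437]ᵀ.
Determinant 6·62410 − 342² = 257496.
m = (354·62410 − 342·63437)/257496 = 66281/42916; c = (6·63437 − 342·354)/257496 = 43259/42916.
Residuals: -20621/42916, -66281/42916, 26260/10729, -26109/42916, 4898/10729, -11621/42916; SSR = 397343/42916.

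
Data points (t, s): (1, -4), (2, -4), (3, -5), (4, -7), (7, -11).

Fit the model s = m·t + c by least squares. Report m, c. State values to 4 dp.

m = -1.2547, c = -1.9340

From the data, Σt·t = 79, Σt = 17, Σ1 = 5.
Moment sums: Σt·s = -132, Σs = -31.
Normal equations: [[79, 17]; [17, 5]]·[m, c]ᵀ = [-132, -31]ᵀ.
det = 79·5 − 17² = 106.
m = ((-132)·5 − 17·(-31))/106 = -133/106; c = (79·(-31) − 17·(-132))/106 = -205/106.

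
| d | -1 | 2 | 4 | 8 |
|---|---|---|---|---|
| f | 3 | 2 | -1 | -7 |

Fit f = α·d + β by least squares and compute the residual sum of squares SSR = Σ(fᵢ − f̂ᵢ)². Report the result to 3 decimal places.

The normal system AᵀA·[α, β]ᵀ = Aᵀf is [[85, 13]; [13, 4]]·[α, β]ᵀ = [-59, -3]ᵀ.
Determinant 85·4 − 13² = 171.
α = ((-59)·4 − 13·(-3))/171 = -197/171; β = (85·(-3) − 13·(-59))/171 = 512/171.
Residuals: -196/171, 224/171, 35/57, -7/9; SSR = 686/171.

SSR = 4.012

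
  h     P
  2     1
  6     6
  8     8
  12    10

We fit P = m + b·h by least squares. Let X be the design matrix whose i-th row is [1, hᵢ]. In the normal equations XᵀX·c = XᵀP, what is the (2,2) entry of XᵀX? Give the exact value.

248

Row 2 ↔ basis h, column 2 ↔ basis h, so (XᵀX)_{2,2} = Σᵢ (h)·(h) = (2)·(2) + (6)·(6) + (8)·(8) + (12)·(12) = 248.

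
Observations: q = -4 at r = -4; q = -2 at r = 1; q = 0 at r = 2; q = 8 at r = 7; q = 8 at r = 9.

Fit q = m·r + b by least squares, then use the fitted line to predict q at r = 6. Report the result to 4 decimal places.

q̂ = 5.1698

Entries of AᵀA: Σr·r = 151, Σr = 15, Σ1 = 5.
Moment sums: Σr·q = 142, Σq = 10.
AᵀA·[m, b]ᵀ = Aᵀq becomes [[151, 15]; [15, 5]]·[m, b]ᵀ = [142, 10]ᵀ.
Δ = 151·5 − 15² = 530.
m = (142·5 − 15·10)/530 = 56/53; b = (151·10 − 15·142)/530 = -62/53.
At r = 6: q̂ = (56/53)·(6) + (-62/53)·(1) = 274/53.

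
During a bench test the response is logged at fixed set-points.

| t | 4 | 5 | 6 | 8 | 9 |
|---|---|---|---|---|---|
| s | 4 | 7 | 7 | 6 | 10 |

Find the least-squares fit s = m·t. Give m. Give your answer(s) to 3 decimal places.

m = 1.041

Compute the Gram sums: Σt·t = 222.
Moment sums: Σt·s = 231.
Hence m = 231 / 222 ≈ 1.04054.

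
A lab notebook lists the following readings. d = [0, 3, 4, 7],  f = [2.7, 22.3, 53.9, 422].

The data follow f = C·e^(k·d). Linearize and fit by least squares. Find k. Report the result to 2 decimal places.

Let Y = ln f. Fitting Y = k·d + ln C by least squares:
Σd = 14.0000, Σ(d)² = 74.0000, Σln f = 14.1300, Σd·ln f = 67.5773.
Equations: 74.0000·k + 14.0000·ln C = 67.5773;  14.0000·k + 4·ln C = 14.1300.
Solving (det = 100.0000): k = 0.72490, ln C = 0.99536.

k = 0.72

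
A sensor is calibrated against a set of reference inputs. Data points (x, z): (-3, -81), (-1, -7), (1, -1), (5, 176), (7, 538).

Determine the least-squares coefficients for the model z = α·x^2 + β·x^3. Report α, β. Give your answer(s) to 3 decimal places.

The normal system MᵀM·[α, β]ᵀ = Mᵀz is [[3109, 19689]; [19689, 134005]]·[α, β]ᵀ = [30025, 208727]ᵀ.
Eliminating β: 134005·(row 1) − 19689·(row 2) gives 28964824·α = 134005·30025 − 19689·208727 = -86125778, so α = -43062889/14482412.
Then β = (208727 − 19689·(-43062889/14482412))/134005 = 28885009/14482412.

α = -2.973, β = 1.994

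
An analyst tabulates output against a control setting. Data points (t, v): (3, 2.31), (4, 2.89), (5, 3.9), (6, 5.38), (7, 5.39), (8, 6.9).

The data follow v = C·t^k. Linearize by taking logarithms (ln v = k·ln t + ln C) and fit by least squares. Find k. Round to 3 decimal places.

k = 1.129

Taking logs, ln v = k·ln t + ln C, so regress ln v on ln t.
Σln t = 9.9115, Σ(ln t)² = 17.0401, Σln v = 8.5582, Σln t·ln v = 14.8909.
Equations: 17.0401·k + 9.9115·ln C = 14.8909;  9.9115·k + 6·ln C = 8.5582.
Δ = 17.0401·6 − (9.9115)² = 4.0036; k = (14.8909·6 − 9.9115·8.5582)/4.0036 = 1.12913, ln C = (17.0401·8.5582 − 9.9115·14.8909)/4.0036 = -0.43885.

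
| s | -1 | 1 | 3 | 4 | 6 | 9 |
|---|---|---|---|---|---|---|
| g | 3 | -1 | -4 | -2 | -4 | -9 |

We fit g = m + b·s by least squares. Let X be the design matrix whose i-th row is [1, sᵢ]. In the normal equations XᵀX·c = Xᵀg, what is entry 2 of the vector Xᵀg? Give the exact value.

Entry 2 ↔ basis s, so (Xᵀg)_{2} = Σᵢ (s)·gᵢ = (-1)·(3) + (1)·(-1) + (3)·(-4) + (4)·(-2) + (6)·(-4) + (9)·(-9) = -129.

-129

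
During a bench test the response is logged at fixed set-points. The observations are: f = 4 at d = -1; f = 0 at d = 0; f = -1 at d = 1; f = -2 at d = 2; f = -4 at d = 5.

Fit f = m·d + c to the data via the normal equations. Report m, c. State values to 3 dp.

m = -1.170, c = 1.038

The normal equations are: 31·m + 7·c = -29;  7·m + 5·c = -3.
Determinant 31·5 − 7² = 106.
m = ((-29)·5 − 7·(-3))/106 = -62/53; c = (31·(-3) − 7·(-29))/106 = 55/53.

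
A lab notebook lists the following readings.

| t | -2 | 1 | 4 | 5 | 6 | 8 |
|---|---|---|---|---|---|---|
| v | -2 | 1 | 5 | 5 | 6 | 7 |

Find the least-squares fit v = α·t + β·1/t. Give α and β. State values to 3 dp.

The normal equations are: 146·α + 6·β = 142;  6·α + (20101/14400)·β = 49/8.
(Σt·t = 146, Σt·1/t = 6, Σ1/t·1/t = 20101/14400, Σt·v = 142, Σ1/t·v = 49/8.)
Determinant 146·(20101/14400) − 6² = 1208173/7200.
α = (142·(20101/14400) − 6·(49/8))/(1208173/7200) = 1162571/1208173; β = (146·(49/8) − 6·142)/(1208173/7200) = 304200/1208173.

α = 0.962, β = 0.252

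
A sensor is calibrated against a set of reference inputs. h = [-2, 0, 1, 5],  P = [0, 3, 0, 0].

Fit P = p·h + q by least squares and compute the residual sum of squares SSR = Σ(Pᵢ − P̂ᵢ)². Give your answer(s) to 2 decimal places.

Normal-equation sums: Σh·h = 30, Σh = 4, Σ1 = 4.
Right-hand side: Σh·P = 0, ΣP = 3.
det = 30·4 − 4² = 104.
p = (0·4 − 4·3)/104 = -3/26; q = (30·3 − 4·0)/104 = 45/52.
Residuals: -57/52, 111/52, -3/4, -15/52; SSR = 333/52.

SSR = 6.40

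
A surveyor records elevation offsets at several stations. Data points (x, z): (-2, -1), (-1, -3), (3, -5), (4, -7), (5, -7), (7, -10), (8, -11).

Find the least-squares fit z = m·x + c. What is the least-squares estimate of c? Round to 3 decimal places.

From the data, Σx·x = 168, Σx = 24, Σ1 = 7.
And Σx·z = -231, Σz = -44.
AᵀA·[m, c]ᵀ = Aᵀz becomes [[168, 24]; [24, 7]]·[m, c]ᵀ = [-231, -44]ᵀ.
Δ = 168·7 − 24² = 600.
m = ((-231)·7 − 24·(-44))/600 = -187/200; c = (168·(-44) − 24·(-231))/600 = -77/25.

c = -3.080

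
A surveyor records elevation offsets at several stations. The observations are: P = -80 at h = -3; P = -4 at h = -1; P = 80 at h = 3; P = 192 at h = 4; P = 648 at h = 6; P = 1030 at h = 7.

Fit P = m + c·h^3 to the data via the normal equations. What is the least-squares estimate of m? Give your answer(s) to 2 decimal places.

m = -0.29

Forming MᵀM = [[6, 622]; [622, 169860]] and MᵀP = [1866, 509870]ᵀ gives MᵀM·[m, c]ᵀ = MᵀP.
det = 6·169860 − 622² = 632276.
m = (1866·169860 − 622·509870)/632276 = -45095/158069; c = (6·509870 − 622·1866)/632276 = 474642/158069.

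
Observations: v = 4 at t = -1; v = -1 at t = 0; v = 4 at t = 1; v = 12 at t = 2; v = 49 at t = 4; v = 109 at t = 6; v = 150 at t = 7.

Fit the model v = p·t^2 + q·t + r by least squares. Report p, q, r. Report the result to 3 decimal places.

p = 3.078, q = -0.212, r = 0.245

MᵀM·[p, q, r]ᵀ = Mᵀv reads: 3971·p + 631·q + 107·r = 12114;  631·p + 107·q + 19·r = 1924;  107·p + 19·q + 7·r = 327.
Inverting the 3×3 Gram matrix, [p, q, r]ᵀ = [72499/23556, -4997/23556, 961/3926]ᵀ.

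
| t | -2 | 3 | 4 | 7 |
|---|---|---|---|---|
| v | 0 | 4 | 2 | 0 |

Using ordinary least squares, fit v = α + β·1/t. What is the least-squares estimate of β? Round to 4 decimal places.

β = 3.4646

From the data, Σ1 = 4, Σ1/t = 19/84, Σ1/t·1/t = 3133/7056.
For Mᵀv: Σv = 6, Σ1/t·v = 11/6.
So MᵀM·[α, β]ᵀ = Mᵀv: [[4, 19/84]; [19/84, 3133/7056]]·[α, β]ᵀ = [6, 11/6]ᵀ.
det = 4·(3133/7056) − (19/84)² = 4057/2352.
α = (6·(3133/7056) − (19/84)·(11/6))/(4057/2352) = 15872/12171; β = (4·(11/6) − (19/84)·6)/(4057/2352) = 14056/4057.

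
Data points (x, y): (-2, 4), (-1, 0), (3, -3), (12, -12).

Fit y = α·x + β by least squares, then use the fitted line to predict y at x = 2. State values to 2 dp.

From the data, Σx·x = 158, Σx = 12, Σ1 = 4.
Moment sums: Σx·y = -161, Σy = -11.
So MᵀM·[α, β]ᵀ = Mᵀy: [[158, 12]; [12, 4]]·[α, β]ᵀ = [-161, -11]ᵀ.
Determinant 158·4 − 12² = 488.
α = ((-161)·4 − 12·(-11))/488 = -64/61; β = (158·(-11) − 12·(-161))/488 = 97/244.
At x = 2: ŷ = (-64/61)·(2) + (97/244)·(1) = -415/244.

ŷ = -1.70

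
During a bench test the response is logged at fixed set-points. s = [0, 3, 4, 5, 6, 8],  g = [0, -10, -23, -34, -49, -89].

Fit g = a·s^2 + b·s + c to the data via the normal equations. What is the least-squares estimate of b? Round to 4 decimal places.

With design matrix A, AᵀA = [[6354, 944, 150]; [944, 150, 26]; [150, 26, 6]] and Aᵀg = [-8768, -1298, -205]ᵀ.
Row-reducing yields a = -667/462, b = 61/154, c = 97/462.

b = 0.3961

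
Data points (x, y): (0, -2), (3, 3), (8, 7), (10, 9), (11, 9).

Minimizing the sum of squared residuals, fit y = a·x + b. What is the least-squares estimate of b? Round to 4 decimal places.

b = -1.0852

Normal-equation sums: Σx·x = 294, Σx = 32, Σ1 = 5.
Right-hand side: Σx·y = 254, Σy = 26.
Normal equations: [[294, 32]; [32, 5]]·[a, b]ᵀ = [254, 26]ᵀ.
det = 294·5 − 32² = 446.
a = (254·5 − 32·26)/446 = 219/223; b = (294·26 − 32·254)/446 = -242/223.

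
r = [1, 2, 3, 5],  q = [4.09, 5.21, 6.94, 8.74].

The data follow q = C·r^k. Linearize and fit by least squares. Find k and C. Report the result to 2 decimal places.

k = 0.48, C = 3.98

Let Y = ln q. Fitting Y = k·ln r + ln C by least squares:
Σln r = 3.4012, Σ(ln r)² = 4.2777, Σln q = 7.1643, Σln r·ln q = 6.7616.
Equations: 4.2777·k + 3.4012·ln C = 6.7616;  3.4012·k + 4·ln C = 7.1643.
Solving (det = 5.5426): k = 0.48333, ln C = 1.38011, so C = exp(1.38011) = 3.97535.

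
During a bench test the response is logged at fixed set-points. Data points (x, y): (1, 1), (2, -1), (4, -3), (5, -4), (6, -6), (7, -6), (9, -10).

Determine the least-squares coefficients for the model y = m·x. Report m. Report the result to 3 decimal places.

From the data, Σx·x = 212.
Moment sums: Σx·y = -201.
m = (-201)/212 = -0.948113.

m = -0.948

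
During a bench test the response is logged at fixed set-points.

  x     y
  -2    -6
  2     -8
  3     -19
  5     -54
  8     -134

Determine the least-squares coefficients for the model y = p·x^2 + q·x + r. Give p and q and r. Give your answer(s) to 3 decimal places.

Entries of MᵀM: Σx^2·x^2 = 4834, Σx^2·x = 664, Σx^2 = 106, Σx·x = 106, Σx = 16, Σ1 = 5.
Moment sums: Σx^2·y = -10153, Σx·y = -1403, Σy = -221.
Normal equations: [[4834, 664, 106]; [664, 106, 16]; [106, 16, 5]]·[p, q, r]ᵀ = [-10153, -1403, -221]ᵀ.
Row-reducing yields p = -184099/90654, q = -2065/3126, r = 14604/15109.

p = -2.031, q = -0.661, r = 0.967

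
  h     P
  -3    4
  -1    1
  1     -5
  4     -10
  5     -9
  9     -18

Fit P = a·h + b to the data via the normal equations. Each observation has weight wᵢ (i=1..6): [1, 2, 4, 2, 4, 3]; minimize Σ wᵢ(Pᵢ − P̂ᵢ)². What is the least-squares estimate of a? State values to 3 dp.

With design matrix M, MᵀWM = [[390, 54]; [54, 16]] and MᵀWP = [-780, -124]ᵀ.
Determinant 390·16 − 54² = 3324.
a = ((-780)·16 − 54·(-124))/3324 = -482/277; b = (390·(-124) − 54·(-780))/3324 = -520/277.

a = -1.740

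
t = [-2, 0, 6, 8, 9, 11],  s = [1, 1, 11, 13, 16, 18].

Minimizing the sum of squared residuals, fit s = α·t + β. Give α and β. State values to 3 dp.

α = 1.404, β = 2.512

Compute the Gram sums: Σt·t = 306, Σt = 32, Σ1 = 6.
Moment sums: Σt·s = 510, Σs = 60.
So MᵀM·[α, β]ᵀ = Mᵀs: [[306, 32]; [32, 6]]·[α, β]ᵀ = [510, 60]ᵀ.
Determinant 306·6 − 32² = 812.
α = (510·6 − 32·60)/812 = 285/203; β = (306·60 − 32·510)/812 = 510/203.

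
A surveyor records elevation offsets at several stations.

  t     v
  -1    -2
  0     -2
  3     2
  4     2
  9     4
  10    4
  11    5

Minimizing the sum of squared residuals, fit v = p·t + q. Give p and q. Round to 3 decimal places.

From the data, Σt·t = 328, Σt = 36, Σ1 = 7.
And Σt·v = 147, Σv = 13.
Normal equations: [[328, 36]; [36, 7]]·[p, q]ᵀ = [147, 13]ᵀ.
Determinant 328·7 − 36² = 1000.
p = (147·7 − 36·13)/1000 = 561/1000; q = (328·13 − 36·147)/1000 = -257/250.

p = 0.561, q = -1.028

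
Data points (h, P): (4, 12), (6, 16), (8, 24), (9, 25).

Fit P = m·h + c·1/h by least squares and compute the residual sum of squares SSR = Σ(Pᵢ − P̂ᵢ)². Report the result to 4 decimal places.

Entries of AᵀA: Σh·h = 197, Σh·1/h = 4, Σ1/h·1/h = 613/5184.
And Σh·P = 561, Σ1/h·P = 103/9.
AᵀA·[m, c]ᵀ = AᵀP becomes [[197, 4]; [4, 613/5184]]·[m, c]ᵀ = [561, 103/9]ᵀ.
Determinant 197·(613/5184) − 4² = 37817/5184.
m = (561·(613/5184) − 4·(103/9))/(37817/5184) = 106581/37817; c = (197·(103/9) − 4·561)/(37817/5184) = 54720/37817.
Residuals: 13800/37817, -43534/37817, 48120/37817, -19884/37817; SSR = 126836/37817.

SSR = 3.3539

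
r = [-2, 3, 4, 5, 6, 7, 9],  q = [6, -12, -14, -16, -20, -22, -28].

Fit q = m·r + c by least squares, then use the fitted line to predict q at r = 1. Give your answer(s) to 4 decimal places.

q̂ = -4.2209

Sums needed: Σr·r = 220, Σr = 32, Σ1 = 7.
Right-hand side: Σr·q = -710, Σq = -106.
Normal equations: [[220, 32]; [32, 7]]·[m, c]ᵀ = [-710, -106]ᵀ.
Eliminating c: 7·(row 1) − 32·(row 2) gives 516·m = 7·(-710) − 32·(-106) = -1578, so m = -263/86.
Then c = ((-106) − 32·(-263/86))/7 = -50/43.
At r = 1: q̂ = (-263/86)·(1) + (-50/43)·(1) = -363/86.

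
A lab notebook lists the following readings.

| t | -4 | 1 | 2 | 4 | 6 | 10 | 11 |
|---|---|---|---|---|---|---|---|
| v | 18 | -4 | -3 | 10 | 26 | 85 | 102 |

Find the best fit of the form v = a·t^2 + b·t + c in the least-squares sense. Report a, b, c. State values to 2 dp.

The normal equations are: 26466·a + 2556·b + 294·c = 22210;  2556·a + 294·b + 30·c = 2086;  294·a + 30·b + 7·c = 234.
(Σt^2·t^2 = 26466, Σt^2·t = 2556, Σt^2 = 294, Σt·t = 294, Σt = 30, Σ1 = 7, Σt^2·v = 22210, Σt·v = 2086, Σv = 234.)
Solving the 3×3 system (Gaussian elimination) gives a = 376007/382611, b = -440569/382611, c = -371334/127537.

a = 0.98, b = -1.15, c = -2.91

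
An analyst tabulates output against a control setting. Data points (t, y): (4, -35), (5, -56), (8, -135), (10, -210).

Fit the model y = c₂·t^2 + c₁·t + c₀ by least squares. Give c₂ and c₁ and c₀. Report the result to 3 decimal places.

c₂ = -1.994, c₁ = -1.068, c₀ = 0.418

From the data, Σt^2·t^2 = 14977, Σt^2·t = 1701, Σt^2 = 205, Σt·t = 205, Σt = 27, Σ1 = 4.
For Mᵀy: Σt^2·y = -31600, Σt·y = -3600, Σy = -436.
Solving the 3×3 system (Gaussian elimination) gives c₂ = -353/177, c₁ = -63/59, c₀ = 74/177.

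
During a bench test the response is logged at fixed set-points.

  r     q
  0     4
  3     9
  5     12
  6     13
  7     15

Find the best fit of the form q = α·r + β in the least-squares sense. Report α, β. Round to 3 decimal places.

Entries of XᵀX: Σr·r = 119, Σr = 21, Σ1 = 5.
Right-hand side: Σr·q = 270, Σq = 53.
Normal equations: [[119, 21]; [21, 5]]·[α, β]ᵀ = [270, 53]ᵀ.
det = 119·5 − 21² = 154.
α = (270·5 − 21·53)/154 = 237/154; β = (119·53 − 21·270)/154 = 91/22.

α = 1.539, β = 4.136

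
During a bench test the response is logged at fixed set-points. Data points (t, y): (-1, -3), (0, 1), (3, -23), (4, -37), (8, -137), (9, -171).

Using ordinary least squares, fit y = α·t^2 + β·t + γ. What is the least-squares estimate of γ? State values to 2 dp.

γ = -0.90

From the data, Σt^2·t^2 = 10995, Σt^2·t = 1331, Σt^2 = 171, Σt·t = 171, Σt = 23, Σ1 = 6.
And Σt^2·y = -23421, Σt·y = -2849, Σy = -370.
Row-reducing yields α = -290/147, β = -58/49, γ = -19/21.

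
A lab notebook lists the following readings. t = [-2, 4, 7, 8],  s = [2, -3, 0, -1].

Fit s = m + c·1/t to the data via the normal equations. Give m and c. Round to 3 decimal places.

Entries of MᵀM: Σ1 = 4, Σ1/t = 1/56, Σ1/t·1/t = 1093/3136.
Moment sums: Σs = -2, Σ1/t·s = -15/8.
Normal equations: [[4, 1/56]; [1/56, 1093/3136]]·[m, c]ᵀ = [-2, -15/8]ᵀ.
Determinant 4·(1093/3136) − (1/56)² = 4371/3136.
m = ((-2)·(1093/3136) − (1/56)·(-15/8))/(4371/3136) = -2081/4371; c = (4·(-15/8) − (1/56)·(-2))/(4371/3136) = -23408/4371.

m = -0.476, c = -5.355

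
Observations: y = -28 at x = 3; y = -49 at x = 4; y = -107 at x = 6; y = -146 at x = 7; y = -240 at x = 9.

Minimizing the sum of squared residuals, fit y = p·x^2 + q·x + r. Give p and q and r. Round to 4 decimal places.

With design matrix A, AᵀA = [[10595, 1379, 191]; [1379, 191, 29]; [191, 29, 5]] and Aᵀy = [-31482, -4104, -570]ᵀ.
Solving the 3×3 system (Gaussian elimination) gives p = -228/77, q = 17/77, r = -167/77.

p = -2.9610, q = 0.2208, r = -2.1688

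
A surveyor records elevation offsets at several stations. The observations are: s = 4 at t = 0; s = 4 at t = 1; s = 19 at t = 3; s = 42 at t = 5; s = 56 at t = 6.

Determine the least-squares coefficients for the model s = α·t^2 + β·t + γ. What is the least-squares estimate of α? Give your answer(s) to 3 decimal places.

The normal system MᵀM·[α, β, γ]ᵀ = Mᵀs is [[2003, 369, 71]; [369, 71, 15]; [71, 15, 5]]·[α, β, γ]ᵀ = [3241, 607, 125]ᵀ.
Inverting the 3×3 Gram matrix, [α, β, γ]ᵀ = [185/147, 874/637, 5758/1911]ᵀ.

α = 1.259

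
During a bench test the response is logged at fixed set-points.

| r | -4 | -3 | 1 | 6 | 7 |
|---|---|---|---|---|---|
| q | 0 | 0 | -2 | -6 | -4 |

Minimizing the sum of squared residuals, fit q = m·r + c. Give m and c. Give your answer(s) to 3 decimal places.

m = -0.486, c = -1.719

The normal equations are: 111·m + 7·c = -66;  7·m + 5·c = -12.
(Σr·r = 111, Σr = 7, Σ1 = 5, Σr·q = -66, Σq = -12.)
det = 111·5 − 7² = 506.
m = ((-66)·5 − 7·(-12))/506 = -123/253; c = (111·(-12) − 7·(-66))/506 = -435/253.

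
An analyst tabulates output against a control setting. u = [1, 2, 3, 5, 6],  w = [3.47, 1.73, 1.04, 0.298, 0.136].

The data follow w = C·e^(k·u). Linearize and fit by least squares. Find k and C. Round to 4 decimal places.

k = -0.6333, C = 6.5436

Linearized form: ln w = k·u + ln C. From the 5 transformed points,
Over the data: Σu = 17.0000, Σ(u)² = 75.0000, Σln w = -1.3743, Σu·ln w = -15.5659.
Normal system: [[75.0000, 17.0000]; [17.0000, 5]]·[k, ln C]ᵀ = [-15.5659, -1.3743]ᵀ.
Slope k = (n·Σu·ln w − Σu·Σln w)/(n·Σ(u)² − (Σu)²) = (5·-15.5659 − 17.0000·-1.3743)/86.0000 = -0.63333; ln C = (Σln w − k·Σu)/n = 1.87848, so C = exp(1.87848) = 6.54357.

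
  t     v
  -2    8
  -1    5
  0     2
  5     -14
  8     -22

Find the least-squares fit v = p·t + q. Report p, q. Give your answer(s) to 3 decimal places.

Sums needed: Σt·t = 94, Σt = 10, Σ1 = 5.
And Σt·v = -267, Σv = -21.
So MᵀM·[p, q]ᵀ = Mᵀv: [[94, 10]; [10, 5]]·[p, q]ᵀ = [-267, -21]ᵀ.
Eliminating q: 5·(row 1) − 10·(row 2) gives 370·p = 5·(-267) − 10·(-21) = -1125, so p = -225/74.
Then q = ((-21) − 10·(-225/74))/5 = 348/185.

p = -3.041, q = 1.881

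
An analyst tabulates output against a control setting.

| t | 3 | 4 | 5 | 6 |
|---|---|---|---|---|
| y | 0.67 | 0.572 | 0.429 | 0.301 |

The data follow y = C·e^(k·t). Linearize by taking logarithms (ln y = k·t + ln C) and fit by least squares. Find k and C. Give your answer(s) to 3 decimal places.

Taking logs, ln y = k·t + ln C, so regress ln y on t.
Sums: Σt = 18.0000, Σ(t)² = 86.0000, Σln y = -3.0060, Σt·ln y = -14.8713.
Normal system: [[86.0000, 18.0000]; [18.0000, 4]]·[k, ln C]ᵀ = [-14.8713, -3.0060]ᵀ.
Slope k = (n·Σt·ln y − Σt·Σln y)/(n·Σ(t)² − (Σt)²) = (4·-14.8713 − 18.0000·-3.0060)/20.0000 = -0.26882; ln C = (Σln y − k·Σt)/n = 0.45817, so C = exp(0.45817) = 1.58118.

k = -0.269, C = 1.581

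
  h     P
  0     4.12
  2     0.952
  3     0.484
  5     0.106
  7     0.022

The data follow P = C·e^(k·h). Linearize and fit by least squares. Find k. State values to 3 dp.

k = -0.746

Taking logs, ln P = k·h + ln C, so regress ln P on h.
Σh = 17.0000, Σ(h)² = 87.0000, Σln P = -5.4200, Σh·ln P = -40.2140.
Equations: 87.0000·k + 17.0000·ln C = -40.2140;  17.0000·k + 5·ln C = -5.4200.
Δ = 87.0000·5 − (17.0000)² = 146.0000; k = (-40.2140·5 − 17.0000·-5.4200)/146.0000 = -0.74609, ln C = (87.0000·-5.4200 − 17.0000·-40.2140)/146.0000 = 1.45270.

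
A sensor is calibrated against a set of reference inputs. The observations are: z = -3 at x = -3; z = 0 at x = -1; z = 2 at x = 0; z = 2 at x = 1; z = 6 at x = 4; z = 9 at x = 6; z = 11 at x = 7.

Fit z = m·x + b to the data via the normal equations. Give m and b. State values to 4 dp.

The normal system MᵀM·[m, b]ᵀ = Mᵀz is [[112, 14]; [14, 7]]·[m, b]ᵀ = [166, 27]ᵀ.
Determinant 112·7 − 14² = 588.
m = (166·7 − 14·27)/588 = 4/3; b = (112·27 − 14·166)/588 = 25/21.

m = 1.3333, b = 1.1905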